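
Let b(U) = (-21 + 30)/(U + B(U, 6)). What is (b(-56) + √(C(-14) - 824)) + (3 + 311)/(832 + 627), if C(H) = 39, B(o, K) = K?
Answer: 2569/72950 + I*√785 ≈ 0.035216 + 28.018*I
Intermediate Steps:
b(U) = 9/(6 + U) (b(U) = (-21 + 30)/(U + 6) = 9/(6 + U))
(b(-56) + √(C(-14) - 824)) + (3 + 311)/(832 + 627) = (9/(6 - 56) + √(39 - 824)) + (3 + 311)/(832 + 627) = (9/(-50) + √(-785)) + 314/1459 = (9*(-1/50) + I*√785) + 314*(1/1459) = (-9/50 + I*√785) + 314/1459 = 2569/72950 + I*√785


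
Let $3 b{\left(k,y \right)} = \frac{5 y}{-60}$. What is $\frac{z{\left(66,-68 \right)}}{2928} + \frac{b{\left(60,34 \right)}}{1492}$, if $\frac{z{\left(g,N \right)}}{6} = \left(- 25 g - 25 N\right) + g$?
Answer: $\frac{388375}{1638216} \approx 0.23707$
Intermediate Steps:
$b{\left(k,y \right)} = - \frac{y}{36}$ ($b{\left(k,y \right)} = \frac{5 y \frac{1}{-60}}{3} = \frac{5 y \left(- \frac{1}{60}\right)}{3} = \frac{\left(- \frac{1}{12}\right) y}{3} = - \frac{y}{36}$)
$z{\left(g,N \right)} = - 150 N - 144 g$ ($z{\left(g,N \right)} = 6 \left(\left(- 25 g - 25 N\right) + g\right) = 6 \left(\left(- 25 N - 25 g\right) + g\right) = 6 \left(- 25 N - 24 g\right) = - 150 N - 144 g$)
$\frac{z{\left(66,-68 \right)}}{2928} + \frac{b{\left(60,34 \right)}}{1492} = \frac{\left(-150\right) \left(-68\right) - 9504}{2928} + \frac{\left(- \frac{1}{36}\right) 34}{1492} = \left(10200 - 9504\right) \frac{1}{2928} - \frac{17}{26856} = 696 \cdot \frac{1}{2928} - \frac{17}{26856} = \frac{29}{122} - \frac{17}{26856} = \frac{388375}{1638216}$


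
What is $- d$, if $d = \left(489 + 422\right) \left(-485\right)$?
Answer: $441835$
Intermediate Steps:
$d = -441835$ ($d = 911 \left(-485\right) = -441835$)
$- d = \left(-1\right) \left(-441835\right) = 441835$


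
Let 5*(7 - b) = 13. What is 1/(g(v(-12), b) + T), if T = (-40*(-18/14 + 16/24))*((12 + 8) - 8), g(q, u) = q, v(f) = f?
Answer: 7/1996 ≈ 0.0035070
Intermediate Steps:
b = 22/5 (b = 7 - ⅕*13 = 7 - 13/5 = 22/5 ≈ 4.4000)
T = 2080/7 (T = (-40*(-18*1/14 + 16*(1/24)))*(20 - 8) = -40*(-9/7 + ⅔)*12 = -40*(-13/21)*12 = (520/21)*12 = 2080/7 ≈ 297.14)
1/(g(v(-12), b) + T) = 1/(-12 + 2080/7) = 1/(1996/7) = 7/1996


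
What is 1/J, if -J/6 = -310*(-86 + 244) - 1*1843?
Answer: 1/304938 ≈ 3.2794e-6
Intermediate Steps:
J = 304938 (J = -6*(-310*(-86 + 244) - 1*1843) = -6*(-310*158 - 1843) = -6*(-48980 - 1843) = -6*(-50823) = 304938)
1/J = 1/304938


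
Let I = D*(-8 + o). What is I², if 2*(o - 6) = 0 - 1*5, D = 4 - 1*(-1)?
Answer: 2025/4 ≈ 506.25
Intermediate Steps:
D = 5 (D = 4 + 1 = 5)
o = 7/2 (o = 6 + (0 - 1*5)/2 = 6 + (0 - 5)/2 = 6 + (½)*(-5) = 6 - 5/2 = 7/2 ≈ 3.5000)
I = -45/2 (I = 5*(-8 + 7/2) = 5*(-9/2) = -45/2 ≈ -22.500)
I² = (-45/2)² = 2025/4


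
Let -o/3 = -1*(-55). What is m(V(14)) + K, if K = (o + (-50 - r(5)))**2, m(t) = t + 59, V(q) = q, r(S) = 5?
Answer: 48473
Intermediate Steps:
o = -165 (o = -(-3)*(-55) = -3*55 = -165)
m(t) = 59 + t
K = 48400 (K = (-165 + (-50 - 1*5))**2 = (-165 + (-50 - 5))**2 = (-165 - 55)**2 = (-220)**2 = 48400)
m(V(14)) + K = (59 + 14) + 48400 = 73 + 48400 = 48473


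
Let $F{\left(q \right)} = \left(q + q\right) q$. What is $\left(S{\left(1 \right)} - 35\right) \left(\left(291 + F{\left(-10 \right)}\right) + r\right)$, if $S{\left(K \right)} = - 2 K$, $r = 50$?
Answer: $-20017$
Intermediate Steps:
$F{\left(q \right)} = 2 q^{2}$ ($F{\left(q \right)} = 2 q q = 2 q^{2}$)
$\left(S{\left(1 \right)} - 35\right) \left(\left(291 + F{\left(-10 \right)}\right) + r\right) = \left(\left(-2\right) 1 - 35\right) \left(\left(291 + 2 \left(-10\right)^{2}\right) + 50\right) = \left(-2 - 35\right) \left(\left(291 + 2 \cdot 100\right) + 50\right) = - 37 \left(\left(291 + 200\right) + 50\right) = - 37 \left(491 + 50\right) = \left(-37\right) 541 = -20017$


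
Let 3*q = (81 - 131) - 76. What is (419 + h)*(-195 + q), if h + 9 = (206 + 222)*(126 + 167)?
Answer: -29817918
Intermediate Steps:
h = 125395 (h = -9 + (206 + 222)*(126 + 167) = -9 + 428*293 = -9 + 125404 = 125395)
q = -42 (q = ((81 - 131) - 76)/3 = (-50 - 76)/3 = (1/3)*(-126) = -42)
(419 + h)*(-195 + q) = (419 + 125395)*(-195 - 42) = 125814*(-237) = -29817918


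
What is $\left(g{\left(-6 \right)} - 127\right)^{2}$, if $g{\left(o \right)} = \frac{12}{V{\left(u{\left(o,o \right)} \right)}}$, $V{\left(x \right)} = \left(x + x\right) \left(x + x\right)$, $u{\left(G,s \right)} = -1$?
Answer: $15376$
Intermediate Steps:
$V{\left(x \right)} = 4 x^{2}$ ($V{\left(x \right)} = 2 x 2 x = 4 x^{2}$)
$g{\left(o \right)} = 3$ ($g{\left(o \right)} = \frac{12}{4 \left(-1\right)^{2}} = \frac{12}{4 \cdot 1} = \frac{12}{4} = 12 \cdot \frac{1}{4} = 3$)
$\left(g{\left(-6 \right)} - 127\right)^{2} = \left(3 - 127\right)^{2} = \left(-124\right)^{2} = 15376$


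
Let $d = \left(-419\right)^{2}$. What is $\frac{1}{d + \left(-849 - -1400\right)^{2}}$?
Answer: $\frac{1}{479162} \approx 2.087 \cdot 10^{-6}$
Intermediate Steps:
$d = 175561$
$\frac{1}{d + \left(-849 - -1400\right)^{2}} = \frac{1}{175561 + \left(-849 - -1400\right)^{2}} = \frac{1}{175561 + \left(-849 + 1400\right)^{2}} = \frac{1}{175561 + 551^{2}} = \frac{1}{175561 + 303601} = \frac{1}{479162}$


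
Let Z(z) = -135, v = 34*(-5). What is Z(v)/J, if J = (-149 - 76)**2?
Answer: -1/375 ≈ -0.0026667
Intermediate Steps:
v = -170
J = 50625 (J = (-225)**2 = 50625)
Z(v)/J = -135/50625 = -135*1/50625 = -1/375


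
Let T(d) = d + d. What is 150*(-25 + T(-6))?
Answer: -5550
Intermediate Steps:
T(d) = 2*d
150*(-25 + T(-6)) = 150*(-25 + 2*(-6)) = 150*(-25 - 12) = 150*(-37) = -5550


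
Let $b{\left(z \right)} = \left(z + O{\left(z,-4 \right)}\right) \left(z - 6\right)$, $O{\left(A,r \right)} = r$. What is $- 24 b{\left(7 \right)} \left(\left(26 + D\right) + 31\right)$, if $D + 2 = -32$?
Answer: $-1656$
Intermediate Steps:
$D = -34$ ($D = -2 - 32 = -34$)
$b{\left(z \right)} = \left(-6 + z\right) \left(-4 + z\right)$ ($b{\left(z \right)} = \left(z - 4\right) \left(z - 6\right) = \left(-4 + z\right) \left(-6 + z\right) = \left(-6 + z\right) \left(-4 + z\right)$)
$- 24 b{\left(7 \right)} \left(\left(26 + D\right) + 31\right) = - 24 \left(24 + 7^{2} - 70\right) \left(\left(26 - 34\right) + 31\right) = - 24 \left(24 + 49 - 70\right) \left(-8 + 31\right) = \left(-24\right) 3 \cdot 23 = \left(-72\right) 23 = -1656$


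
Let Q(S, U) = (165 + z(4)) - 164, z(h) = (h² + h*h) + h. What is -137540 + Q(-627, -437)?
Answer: -137503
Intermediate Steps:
z(h) = h + 2*h² (z(h) = (h² + h²) + h = 2*h² + h = h + 2*h²)
Q(S, U) = 37 (Q(S, U) = (165 + 4*(1 + 2*4)) - 164 = (165 + 4*(1 + 8)) - 164 = (165 + 4*9) - 164 = (165 + 36) - 164 = 201 - 164 = 37)
-137540 + Q(-627, -437) = -137540 + 37 = -137503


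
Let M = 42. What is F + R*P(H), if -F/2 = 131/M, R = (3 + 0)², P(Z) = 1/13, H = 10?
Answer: -1514/273 ≈ -5.5458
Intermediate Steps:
P(Z) = 1/13
R = 9 (R = 3² = 9)
F = -131/21 (F = -262/42 = -2*131/42 = -131/21 ≈ -6.2381)
F + R*P(H) = -131/21 + 9*(1/13) = -131/21 + 9/13 = -1514/273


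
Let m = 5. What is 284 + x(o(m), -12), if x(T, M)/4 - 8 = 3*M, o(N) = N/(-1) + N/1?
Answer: 172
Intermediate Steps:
o(N) = 0 (o(N) = N*(-1) + N*1 = -N + N = 0)
x(T, M) = 32 + 12*M (x(T, M) = 32 + 4*(3*M) = 32 + 12*M)
284 + x(o(m), -12) = 284 + (32 + 12*(-12)) = 284 + (32 - 144) = 284 - 112 = 172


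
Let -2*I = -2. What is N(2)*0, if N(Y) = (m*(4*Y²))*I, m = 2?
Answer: 0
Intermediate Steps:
I = 1 (I = -½*(-2) = 1)
N(Y) = 8*Y² (N(Y) = (2*(4*Y²))*1 = (8*Y²)*1 = 8*Y²)
N(2)*0 = (8*2²)*0 = (8*4)*0 = 32*0 = 0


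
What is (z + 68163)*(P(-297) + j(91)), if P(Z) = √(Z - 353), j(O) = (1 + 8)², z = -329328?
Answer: -21154365 - 1305825*I*√26 ≈ -2.1154e+7 - 6.6584e+6*I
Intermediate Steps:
j(O) = 81 (j(O) = 9² = 81)
P(Z) = √(-353 + Z)
(z + 68163)*(P(-297) + j(91)) = (-329328 + 68163)*(√(-353 - 297) + 81) = -261165*(√(-650) + 81) = -261165*(5*I*√26 + 81) = -261165*(81 + 5*I*√26) = -21154365 - 1305825*I*√26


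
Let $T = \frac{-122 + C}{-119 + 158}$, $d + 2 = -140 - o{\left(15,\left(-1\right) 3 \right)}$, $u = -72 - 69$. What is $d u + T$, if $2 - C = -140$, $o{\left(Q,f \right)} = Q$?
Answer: $\frac{863363}{39} \approx 22138.0$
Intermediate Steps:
$C = 142$ ($C = 2 - -140 = 2 + 140 = 142$)
$u = -141$
$d = -157$ ($d = -2 - 155 = -157$)
$T = \frac{20}{39}$ ($T = \frac{-122 + 142}{-119 + 158} = \frac{20}{39} \approx 0.51282$)
$d u + T = \left(-157\right) \left(-141\right) + \frac{20}{39} = 22137 + \frac{20}{39} = \frac{863363}{39}$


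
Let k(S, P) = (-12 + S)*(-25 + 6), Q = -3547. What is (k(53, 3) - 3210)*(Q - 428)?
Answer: 15856275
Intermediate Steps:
k(S, P) = 228 - 19*S (k(S, P) = (-12 + S)*(-19) = 228 - 19*S)
(k(53, 3) - 3210)*(Q - 428) = ((228 - 19*53) - 3210)*(-3547 - 428) = ((228 - 1007) - 3210)*(-3975) = (-779 - 3210)*(-3975) = -3989*(-3975) = 15856275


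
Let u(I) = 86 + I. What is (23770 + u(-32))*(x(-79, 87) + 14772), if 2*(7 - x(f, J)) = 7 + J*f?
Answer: 433882688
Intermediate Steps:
x(f, J) = 7/2 - J*f/2 (x(f, J) = 7 - (7 + J*f)/2 = 7 + (-7/2 - J*f/2) = 7/2 - J*f/2)
(23770 + u(-32))*(x(-79, 87) + 14772) = (23770 + (86 - 32))*((7/2 - ½*87*(-79)) + 14772) = (23770 + 54)*((7/2 + 6873/2) + 14772) = 23824*(3440 + 14772) = 23824*18212 = 433882688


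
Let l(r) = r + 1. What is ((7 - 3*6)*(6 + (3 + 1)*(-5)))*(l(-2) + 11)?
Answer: 1540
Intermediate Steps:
l(r) = 1 + r
((7 - 3*6)*(6 + (3 + 1)*(-5)))*(l(-2) + 11) = ((7 - 3*6)*(6 + (3 + 1)*(-5)))*((1 - 2) + 11) = ((7 - 18)*(6 + 4*(-5)))*(-1 + 11) = -11*(6 - 20)*10 = -11*(-14)*10 = 154*10 = 1540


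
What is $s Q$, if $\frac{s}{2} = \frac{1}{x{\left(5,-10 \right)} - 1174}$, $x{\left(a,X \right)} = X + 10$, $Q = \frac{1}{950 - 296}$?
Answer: $- \frac{1}{383898} \approx -2.6049 \cdot 10^{-6}$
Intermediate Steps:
$Q = \frac{1}{654} \approx 0.0015291$
$x{\left(a,X \right)} = 10 + X$
$s = - \frac{1}{587}$ ($s = \frac{2}{\left(10 - 10\right) - 1174} = \frac{2}{0 - 1174} = \frac{2}{-1174} = 2 \left(- \frac{1}{1174}\right) = - \frac{1}{587} \approx -0.0017036$)
$s Q = \left(- \frac{1}{587}\right) \frac{1}{654} = - \frac{1}{383898}$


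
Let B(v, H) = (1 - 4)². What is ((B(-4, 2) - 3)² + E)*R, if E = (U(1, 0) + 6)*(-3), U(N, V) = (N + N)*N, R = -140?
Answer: -1680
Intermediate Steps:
B(v, H) = 9 (B(v, H) = (-3)² = 9)
U(N, V) = 2*N² (U(N, V) = (2*N)*N = 2*N²)
E = -24 (E = (2*1² + 6)*(-3) = (2*1 + 6)*(-3) = (2 + 6)*(-3) = 8*(-3) = -24)
((B(-4, 2) - 3)² + E)*R = ((9 - 3)² - 24)*(-140) = (6² - 24)*(-140) = (36 - 24)*(-140) = 12*(-140) = -1680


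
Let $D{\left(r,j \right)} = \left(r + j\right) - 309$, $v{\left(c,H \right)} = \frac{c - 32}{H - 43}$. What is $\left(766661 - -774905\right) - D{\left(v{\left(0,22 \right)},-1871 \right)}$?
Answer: $\frac{32418634}{21} \approx 1.5437 \cdot 10^{6}$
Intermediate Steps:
$v{\left(c,H \right)} = \frac{-32 + c}{-43 + H}$
$D{\left(r,j \right)} = -309 + j + r$ ($D{\left(r,j \right)} = \left(j + r\right) - 309 = -309 + j + r$)
$\left(766661 - -774905\right) - D{\left(v{\left(0,22 \right)},-1871 \right)} = \left(766661 - -774905\right) - \left(-309 - 1871 + \frac{-32 + 0}{-43 + 22}\right) = \left(766661 + 774905\right) - \left(-309 - 1871 + \frac{1}{-21} \left(-32\right)\right) = 1541566 - \left(-309 - 1871 - - \frac{32}{21}\right) = 1541566 - \left(-309 - 1871 + \frac{32}{21}\right) = 1541566 - - \frac{45748}{21} = 1541566 + \frac{45748}{21} = \frac{32418634}{21}$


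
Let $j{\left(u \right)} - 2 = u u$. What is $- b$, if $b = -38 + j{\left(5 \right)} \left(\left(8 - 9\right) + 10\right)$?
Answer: $-205$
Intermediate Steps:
$j{\left(u \right)} = 2 + u^{2}$ ($j{\left(u \right)} = 2 + u u = 2 + u^{2}$)
$b = 205$ ($b = -38 + \left(2 + 5^{2}\right) \left(\left(8 - 9\right) + 10\right) = -38 + \left(2 + 25\right) \left(-1 + 10\right) = -38 + 27 \cdot 9 = -38 + 243 = 205$)
$- b = \left(-1\right) 205 = -205$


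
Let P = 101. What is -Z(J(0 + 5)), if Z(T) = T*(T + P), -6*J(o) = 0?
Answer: 0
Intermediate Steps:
J(o) = 0 (J(o) = -⅙*0 = 0)
Z(T) = T*(101 + T) (Z(T) = T*(T + 101) = T*(101 + T))
-Z(J(0 + 5)) = -0*(101 + 0) = -0*101 = -1*0 = 0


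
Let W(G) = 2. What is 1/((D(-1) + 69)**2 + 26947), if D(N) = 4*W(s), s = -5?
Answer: 1/32876 ≈ 3.0417e-5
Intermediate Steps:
D(N) = 8 (D(N) = 4*2 = 8)
1/((D(-1) + 69)**2 + 26947) = 1/((8 + 69)**2 + 26947) = 1/(77**2 + 26947) = 1/(5929 + 26947) = 1/32876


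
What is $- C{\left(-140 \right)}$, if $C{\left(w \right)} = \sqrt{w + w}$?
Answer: $- 2 i \sqrt{70} \approx - 16.733 i$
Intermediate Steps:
$C{\left(w \right)} = \sqrt{2} \sqrt{w}$ ($C{\left(w \right)} = \sqrt{2 w} = \sqrt{2} \sqrt{w}$)
$- C{\left(-140 \right)} = - \sqrt{2} \sqrt{-140} = - \sqrt{2} \cdot 2 i \sqrt{35} = - 2 i \sqrt{70}$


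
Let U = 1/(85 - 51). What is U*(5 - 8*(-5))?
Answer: 45/34 ≈ 1.3235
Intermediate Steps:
U = 1/34 ≈ 0.029412
U*(5 - 8*(-5)) = (5 - 8*(-5))/34 = (5 + 40)/34 = (1/34)*45 = 45/34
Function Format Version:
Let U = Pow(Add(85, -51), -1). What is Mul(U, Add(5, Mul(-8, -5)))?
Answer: Rational(45, 34) ≈ 1.3235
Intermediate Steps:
U = Rational(1, 34) (U = Pow(34, -1) = Rational(1, 34) ≈ 0.029412)
Mul(U, Add(5, Mul(-8, -5))) = Mul(Rational(1, 34), Add(5, Mul(-8, -5))) = Mul(Rational(1, 34), Add(5, 40)) = Mul(Rational(1, 34), 45) = Rational(45, 34)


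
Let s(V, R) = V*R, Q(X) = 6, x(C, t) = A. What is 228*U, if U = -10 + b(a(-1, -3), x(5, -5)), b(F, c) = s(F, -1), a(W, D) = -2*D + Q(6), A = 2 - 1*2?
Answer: -5016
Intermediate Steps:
A = 0 (A = 2 - 2 = 0)
x(C, t) = 0
a(W, D) = 6 - 2*D (a(W, D) = -2*D + 6 = 6 - 2*D)
s(V, R) = R*V
b(F, c) = -F
U = -22 (U = -10 - (6 - 2*(-3)) = -10 - (6 + 6) = -10 - 1*12 = -10 - 12 = -22)
228*U = 228*(-22) = -5016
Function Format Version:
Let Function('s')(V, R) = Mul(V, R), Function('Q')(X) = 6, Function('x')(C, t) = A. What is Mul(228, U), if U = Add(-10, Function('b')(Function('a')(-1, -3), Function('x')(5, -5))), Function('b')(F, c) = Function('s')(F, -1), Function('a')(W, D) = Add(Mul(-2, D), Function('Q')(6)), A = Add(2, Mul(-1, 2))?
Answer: -5016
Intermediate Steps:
A = 0 (A = Add(2, -2) = 0)
Function('x')(C, t) = 0
Function('a')(W, D) = Add(6, Mul(-2, D)) (Function('a')(W, D) = Add(Mul(-2, D), 6) = Add(6, Mul(-2, D)))
Function('s')(V, R) = Mul(R, V)
Function('b')(F, c) = Mul(-1, F)
U = -22 (U = Add(-10, Mul(-1, Add(6, Mul(-2, -3)))) = Add(-10, Mul(-1, Add(6, 6))) = Add(-10, Mul(-1, 12)) = Add(-10, -12) = -22)
Mul(228, U) = Mul(228, -22) = -5016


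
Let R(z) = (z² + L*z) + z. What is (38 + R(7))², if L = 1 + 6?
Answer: 20449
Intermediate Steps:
L = 7
R(z) = z² + 8*z (R(z) = (z² + 7*z) + z = z² + 8*z)
(38 + R(7))² = (38 + 7*(8 + 7))² = (38 + 7*15)² = (38 + 105)² = 143² = 20449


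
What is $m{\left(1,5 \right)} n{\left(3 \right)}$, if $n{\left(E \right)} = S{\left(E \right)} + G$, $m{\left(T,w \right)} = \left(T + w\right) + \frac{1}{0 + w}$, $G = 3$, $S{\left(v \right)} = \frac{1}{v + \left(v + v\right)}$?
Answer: $\frac{868}{45} \approx 19.289$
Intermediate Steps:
$S{\left(v \right)} = \frac{1}{3 v}$ ($S{\left(v \right)} = \frac{1}{v + 2 v} = \frac{1}{3 v}$)
$m{\left(T,w \right)} = T + w + \frac{1}{w}$ ($m{\left(T,w \right)} = \left(T + w\right) + \frac{1}{w} = T + w + \frac{1}{w}$)
$n{\left(E \right)} = 3 + \frac{1}{3 E}$ ($n{\left(E \right)} = \frac{1}{3 E} + 3 = 3 + \frac{1}{3 E}$)
$m{\left(1,5 \right)} n{\left(3 \right)} = \left(1 + 5 + \frac{1}{5}\right) \left(3 + \frac{1}{3 \cdot 3}\right) = \left(1 + 5 + \frac{1}{5}\right) \left(3 + \frac{1}{3} \cdot \frac{1}{3}\right) = \frac{31 \left(3 + \frac{1}{9}\right)}{5} = \frac{31}{5} \cdot \frac{28}{9} = \frac{868}{45}$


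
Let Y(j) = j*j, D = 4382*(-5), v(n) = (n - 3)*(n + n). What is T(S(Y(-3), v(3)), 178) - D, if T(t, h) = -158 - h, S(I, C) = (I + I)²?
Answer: 21574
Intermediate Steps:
v(n) = 2*n*(-3 + n) (v(n) = (-3 + n)*(2*n) = 2*n*(-3 + n))
D = -21910
Y(j) = j²
S(I, C) = 4*I² (S(I, C) = (2*I)² = 4*I²)
T(S(Y(-3), v(3)), 178) - D = (-158 - 1*178) - 1*(-21910) = (-158 - 178) + 21910 = -336 + 21910 = 21574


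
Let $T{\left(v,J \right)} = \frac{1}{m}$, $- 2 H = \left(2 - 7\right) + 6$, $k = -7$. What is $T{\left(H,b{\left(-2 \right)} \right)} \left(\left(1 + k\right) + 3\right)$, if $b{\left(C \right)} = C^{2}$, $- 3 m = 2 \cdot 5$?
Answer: $\frac{9}{10} \approx 0.9$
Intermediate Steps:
$H = - \frac{1}{2}$ ($H = - \frac{\left(2 - 7\right) + 6}{2} = - \frac{-5 + 6}{2} = \left(- \frac{1}{2}\right) 1 = - \frac{1}{2} \approx -0.5$)
$m = - \frac{10}{3}$ ($m = - \frac{2 \cdot 5}{3} = \left(- \frac{1}{3}\right) 10 = - \frac{10}{3} \approx -3.3333$)
$T{\left(v,J \right)} = - \frac{3}{10}$ ($T{\left(v,J \right)} = \frac{1}{- \frac{10}{3}} = - \frac{3}{10}$)
$T{\left(H,b{\left(-2 \right)} \right)} \left(\left(1 + k\right) + 3\right) = - \frac{3 \left(\left(1 - 7\right) + 3\right)}{10} = - \frac{3 \left(-6 + 3\right)}{10} = \left(- \frac{3}{10}\right) \left(-3\right) = \frac{9}{10}$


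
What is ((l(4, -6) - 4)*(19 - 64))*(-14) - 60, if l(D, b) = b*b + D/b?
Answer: 19680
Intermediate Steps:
l(D, b) = b**2 + D/b
((l(4, -6) - 4)*(19 - 64))*(-14) - 60 = (((4 + (-6)**3)/(-6) - 4)*(19 - 64))*(-14) - 60 = ((-(4 - 216)/6 - 4)*(-45))*(-14) - 60 = ((-1/6*(-212) - 4)*(-45))*(-14) - 60 = ((106/3 - 4)*(-45))*(-14) - 60 = ((94/3)*(-45))*(-14) - 60 = -1410*(-14) - 60 = 19740 - 60 = 19680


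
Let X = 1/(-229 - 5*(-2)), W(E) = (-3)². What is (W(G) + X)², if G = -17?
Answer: 3880900/47961 ≈ 80.918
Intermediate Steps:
W(E) = 9
X = -1/219 (X = 1/(-229 + 10) = 1/(-219) = -1/219 ≈ -0.0045662)
(W(G) + X)² = (9 - 1/219)² = (1970/219)² = 3880900/47961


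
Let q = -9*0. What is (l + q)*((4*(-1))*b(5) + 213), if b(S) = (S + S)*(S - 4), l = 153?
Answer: 26469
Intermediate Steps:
b(S) = 2*S*(-4 + S) (b(S) = (2*S)*(-4 + S) = 2*S*(-4 + S))
q = 0
(l + q)*((4*(-1))*b(5) + 213) = (153 + 0)*((4*(-1))*(2*5*(-4 + 5)) + 213) = 153*(-8*5 + 213) = 153*(-4*10 + 213) = 153*(-40 + 213) = 153*173 = 26469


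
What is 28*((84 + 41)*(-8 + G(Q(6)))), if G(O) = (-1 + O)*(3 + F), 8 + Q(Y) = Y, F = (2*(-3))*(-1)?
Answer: -122500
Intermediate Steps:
F = 6 (F = -6*(-1) = 6)
Q(Y) = -8 + Y
G(O) = -9 + 9*O (G(O) = (-1 + O)*(3 + 6) = (-1 + O)*9 = -9 + 9*O)
28*((84 + 41)*(-8 + G(Q(6)))) = 28*((84 + 41)*(-8 + (-9 + 9*(-8 + 6)))) = 28*(125*(-8 + (-9 + 9*(-2)))) = 28*(125*(-8 + (-9 - 18))) = 28*(125*(-8 - 27)) = 28*(125*(-35)) = 28*(-4375) = -122500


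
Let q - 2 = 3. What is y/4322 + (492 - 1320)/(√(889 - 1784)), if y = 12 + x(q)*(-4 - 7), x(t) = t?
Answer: -43/4322 + 828*I*√895/895 ≈ -0.0099491 + 27.677*I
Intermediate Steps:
q = 5 (q = 2 + 3 = 5)
y = -43 (y = 12 + 5*(-4 - 7) = 12 + 5*(-11) = 12 - 55 = -43)
y/4322 + (492 - 1320)/(√(889 - 1784)) = -43/4322 + (492 - 1320)/(√(889 - 1784)) = -43*1/4322 - 828*(-I*√895/895) = -43/4322 - 828*(-I*√895/895) = -43/4322 - (-828)*I*√895/895 = -43/4322 + 828*I*√895/895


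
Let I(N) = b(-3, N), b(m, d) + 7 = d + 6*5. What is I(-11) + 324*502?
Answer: 162660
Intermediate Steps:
b(m, d) = 23 + d (b(m, d) = -7 + (d + 6*5) = -7 + (d + 30) = -7 + (30 + d) = 23 + d)
I(N) = 23 + N
I(-11) + 324*502 = (23 - 11) + 324*502 = 12 + 162648 = 162660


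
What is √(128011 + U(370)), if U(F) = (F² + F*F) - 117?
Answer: √401694 ≈ 633.79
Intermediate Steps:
U(F) = -117 + 2*F² (U(F) = (F² + F²) - 117 = 2*F² - 117 = -117 + 2*F²)
√(128011 + U(370)) = √(128011 + (-117 + 2*370²)) = √(128011 + (-117 + 2*136900)) = √(128011 + (-117 + 273800)) = √(128011 + 273683) = √401694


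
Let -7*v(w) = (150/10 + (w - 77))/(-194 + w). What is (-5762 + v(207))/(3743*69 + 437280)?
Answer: -174829/21098259 ≈ -0.0082864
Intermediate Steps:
v(w) = -(-62 + w)/(7*(-194 + w)) (v(w) = -(150/10 + (w - 77))/(7*(-194 + w)) = -(150*(⅒) + (-77 + w))/(7*(-194 + w)) = -(15 + (-77 + w))/(7*(-194 + w)) = -(-62 + w)/(7*(-194 + w)))
(-5762 + v(207))/(3743*69 + 437280) = (-5762 + (62 - 1*207)/(7*(-194 + 207)))/(3743*69 + 437280) = (-5762 + (⅐)*(62 - 207)/13)/(258267 + 437280) = (-5762 + (⅐)*(1/13)*(-145))/695547 = (-5762 - 145/91)*(1/695547) = -524487/91*1/695547 = -174829/21098259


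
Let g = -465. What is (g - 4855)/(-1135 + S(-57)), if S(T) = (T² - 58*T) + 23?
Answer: -5320/5443 ≈ -0.97740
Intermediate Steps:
S(T) = 23 + T² - 58*T
(g - 4855)/(-1135 + S(-57)) = (-465 - 4855)/(-1135 + (23 + (-57)² - 58*(-57))) = -5320/(-1135 + (23 + 3249 + 3306)) = -5320/(-1135 + 6578) = -5320/5443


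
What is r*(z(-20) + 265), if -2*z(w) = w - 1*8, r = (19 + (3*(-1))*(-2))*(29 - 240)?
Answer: -1471725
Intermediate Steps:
r = -5275 (r = (19 - 3*(-2))*(-211) = (19 + 6)*(-211) = 25*(-211) = -5275)
z(w) = 4 - w/2 (z(w) = -(w - 1*8)/2 = -(w - 8)/2 = -(-8 + w)/2 = 4 - w/2)
r*(z(-20) + 265) = -5275*((4 - 1/2*(-20)) + 265) = -5275*((4 + 10) + 265) = -5275*(14 + 265) = -5275*279 = -1471725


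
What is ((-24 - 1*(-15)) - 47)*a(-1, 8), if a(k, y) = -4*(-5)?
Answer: -1120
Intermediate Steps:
a(k, y) = 20
((-24 - 1*(-15)) - 47)*a(-1, 8) = ((-24 - 1*(-15)) - 47)*20 = ((-24 + 15) - 47)*20 = (-9 - 47)*20 = -56*20 = -1120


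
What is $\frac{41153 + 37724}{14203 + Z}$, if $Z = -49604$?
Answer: $- \frac{78877}{35401} \approx -2.2281$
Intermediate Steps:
$\frac{41153 + 37724}{14203 + Z} = \frac{41153 + 37724}{14203 - 49604} = \frac{78877}{-35401} = 78877 \left(- \frac{1}{35401}\right) = - \frac{78877}{35401}$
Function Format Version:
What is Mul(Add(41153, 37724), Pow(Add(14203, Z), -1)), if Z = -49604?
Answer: Rational(-78877, 35401) ≈ -2.2281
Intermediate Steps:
Mul(Add(41153, 37724), Pow(Add(14203, Z), -1)) = Mul(Add(41153, 37724), Pow(Add(14203, -49604), -1)) = Mul(78877, Pow(-35401, -1)) = Mul(78877, Rational(-1, 35401)) = Rational(-78877, 35401)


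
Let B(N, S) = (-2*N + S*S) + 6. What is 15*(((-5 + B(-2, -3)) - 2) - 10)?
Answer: 30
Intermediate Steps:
B(N, S) = 6 + S² - 2*N (B(N, S) = (-2*N + S²) + 6 = (S² - 2*N) + 6 = 6 + S² - 2*N)
15*(((-5 + B(-2, -3)) - 2) - 10) = 15*(((-5 + (6 + (-3)² - 2*(-2))) - 2) - 10) = 15*(((-5 + (6 + 9 + 4)) - 2) - 10) = 15*(((-5 + 19) - 2) - 10) = 15*((14 - 2) - 10) = 15*(12 - 10) = 15*2 = 30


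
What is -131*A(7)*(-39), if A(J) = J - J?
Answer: 0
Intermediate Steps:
A(J) = 0
-131*A(7)*(-39) = -131*0*(-39) = 0*(-39) = 0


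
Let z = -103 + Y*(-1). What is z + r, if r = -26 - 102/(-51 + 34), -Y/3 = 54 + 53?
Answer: 198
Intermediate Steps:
Y = -321 (Y = -3*(54 + 53) = -3*107 = -321)
r = -20 (r = -26 - 102/(-17) = -26 - 102*(-1/17) = -26 + 6 = -20)
z = 218 (z = -103 - 321*(-1) = -103 + 321 = 218)
z + r = 218 - 20 = 198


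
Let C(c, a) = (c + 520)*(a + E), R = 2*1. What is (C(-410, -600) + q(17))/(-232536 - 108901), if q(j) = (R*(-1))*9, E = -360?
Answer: 105618/341437 ≈ 0.30933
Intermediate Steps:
R = 2
C(c, a) = (-360 + a)*(520 + c) (C(c, a) = (c + 520)*(a - 360) = (520 + c)*(-360 + a) = (-360 + a)*(520 + c))
q(j) = -18 (q(j) = (2*(-1))*9 = -2*9 = -18)
(C(-410, -600) + q(17))/(-232536 - 108901) = ((-187200 - 360*(-410) + 520*(-600) - 600*(-410)) - 18)/(-232536 - 108901) = ((-187200 + 147600 - 312000 + 246000) - 18)/(-341437) = (-105600 - 18)*(-1/341437) = -105618*(-1/341437) = 105618/341437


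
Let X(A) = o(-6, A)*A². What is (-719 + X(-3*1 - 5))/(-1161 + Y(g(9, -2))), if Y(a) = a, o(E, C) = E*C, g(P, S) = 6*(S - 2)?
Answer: -2353/1185 ≈ -1.9857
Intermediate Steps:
g(P, S) = -12 + 6*S (g(P, S) = 6*(-2 + S) = -12 + 6*S)
o(E, C) = C*E
X(A) = -6*A³ (X(A) = (A*(-6))*A² = (-6*A)*A² = -6*A³)
(-719 + X(-3*1 - 5))/(-1161 + Y(g(9, -2))) = (-719 - 6*(-3*1 - 5)³)/(-1161 + (-12 + 6*(-2))) = (-719 - 6*(-3 - 5)³)/(-1161 + (-12 - 12)) = (-719 - 6*(-8)³)/(-1161 - 24) = (-719 - 6*(-512))/(-1185) = (-719 + 3072)*(-1/1185) = 2353*(-1/1185) = -2353/1185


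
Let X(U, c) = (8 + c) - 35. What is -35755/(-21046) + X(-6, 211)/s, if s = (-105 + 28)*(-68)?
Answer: 165299/95326 ≈ 1.7340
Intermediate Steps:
X(U, c) = -27 + c
s = 5236 (s = -77*(-68) = 5236)
-35755/(-21046) + X(-6, 211)/s = -35755/(-21046) + (-27 + 211)/5236 = -35755*(-1/21046) + 184*(1/5236) = 35755/21046 + 46/1309 = 165299/95326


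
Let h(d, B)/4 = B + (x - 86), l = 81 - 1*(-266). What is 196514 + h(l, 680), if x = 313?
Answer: 200142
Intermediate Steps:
l = 347 (l = 81 + 266 = 347)
h(d, B) = 908 + 4*B (h(d, B) = 4*(B + (313 - 86)) = 4*(B + 227) = 4*(227 + B) = 908 + 4*B)
196514 + h(l, 680) = 196514 + (908 + 4*680) = 196514 + (908 + 2720) = 196514 + 3628 = 200142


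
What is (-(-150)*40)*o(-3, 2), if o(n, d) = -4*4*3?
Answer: -288000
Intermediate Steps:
o(n, d) = -48 (o(n, d) = -16*3 = -48)
(-(-150)*40)*o(-3, 2) = -(-150)*40*(-48) = -30*(-200)*(-48) = 6000*(-48) = -288000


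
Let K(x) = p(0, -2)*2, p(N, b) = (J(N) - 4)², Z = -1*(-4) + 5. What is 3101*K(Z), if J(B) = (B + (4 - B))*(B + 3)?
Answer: 396928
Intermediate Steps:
Z = 9 (Z = 4 + 5 = 9)
J(B) = 12 + 4*B (J(B) = 4*(3 + B) = 12 + 4*B)
p(N, b) = (8 + 4*N)² (p(N, b) = ((12 + 4*N) - 4)² = (8 + 4*N)²)
K(x) = 128 (K(x) = (16*(2 + 0)²)*2 = (16*2²)*2 = (16*4)*2 = 64*2 = 128)
3101*K(Z) = 3101*128 = 396928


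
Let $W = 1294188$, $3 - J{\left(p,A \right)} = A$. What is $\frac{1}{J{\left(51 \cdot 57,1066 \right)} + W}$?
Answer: $\frac{1}{1293125} \approx 7.7332 \cdot 10^{-7}$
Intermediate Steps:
$J{\left(p,A \right)} = 3 - A$
$\frac{1}{J{\left(51 \cdot 57,1066 \right)} + W} = \frac{1}{\left(3 - 1066\right) + 1294188} = \frac{1}{-1063 + 1294188} = \frac{1}{1293125}$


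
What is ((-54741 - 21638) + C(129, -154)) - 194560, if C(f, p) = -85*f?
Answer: -281904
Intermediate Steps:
((-54741 - 21638) + C(129, -154)) - 194560 = ((-54741 - 21638) - 85*129) - 194560 = (-76379 - 10965) - 194560 = -87344 - 194560 = -281904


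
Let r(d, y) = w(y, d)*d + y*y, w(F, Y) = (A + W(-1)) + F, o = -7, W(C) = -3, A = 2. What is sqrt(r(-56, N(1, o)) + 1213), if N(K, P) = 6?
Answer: sqrt(969) ≈ 31.129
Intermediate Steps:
w(F, Y) = -1 + F (w(F, Y) = (2 - 3) + F = -1 + F)
r(d, y) = y**2 + d*(-1 + y) (r(d, y) = (-1 + y)*d + y*y = d*(-1 + y) + y**2 = y**2 + d*(-1 + y))
sqrt(r(-56, N(1, o)) + 1213) = sqrt((6**2 - 56*(-1 + 6)) + 1213) = sqrt((36 - 56*5) + 1213) = sqrt((36 - 280) + 1213) = sqrt(-244 + 1213) = sqrt(969)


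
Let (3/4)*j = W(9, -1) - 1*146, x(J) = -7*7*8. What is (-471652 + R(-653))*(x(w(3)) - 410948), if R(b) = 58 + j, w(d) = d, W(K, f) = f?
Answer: 194066098600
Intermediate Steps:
x(J) = -392 (x(J) = -49*8 = -392)
j = -196 (j = 4*(-1 - 1*146)/3 = 4*(-1 - 146)/3 = (4/3)*(-147) = -196)
R(b) = -138 (R(b) = 58 - 196 = -138)
(-471652 + R(-653))*(x(w(3)) - 410948) = (-471652 - 138)*(-392 - 410948) = -471790*(-411340) = 194066098600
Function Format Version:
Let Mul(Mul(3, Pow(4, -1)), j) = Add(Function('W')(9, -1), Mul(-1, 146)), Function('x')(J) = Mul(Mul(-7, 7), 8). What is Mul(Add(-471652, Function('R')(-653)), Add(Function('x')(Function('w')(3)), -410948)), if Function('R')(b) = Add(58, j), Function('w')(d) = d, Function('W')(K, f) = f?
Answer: 194066098600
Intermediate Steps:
Function('x')(J) = -392 (Function('x')(J) = Mul(-49, 8) = -392)
j = -196 (j = Mul(Rational(4, 3), Add(-1, Mul(-1, 146))) = Mul(Rational(4, 3), Add(-1, -146)) = Mul(Rational(4, 3), -147) = -196)
Function('R')(b) = -138 (Function('R')(b) = Add(58, -196) = -138)
Mul(Add(-471652, Function('R')(-653)), Add(Function('x')(Function('w')(3)), -410948)) = Mul(Add(-471652, -138), Add(-392, -410948)) = Mul(-471790, -411340) = 194066098600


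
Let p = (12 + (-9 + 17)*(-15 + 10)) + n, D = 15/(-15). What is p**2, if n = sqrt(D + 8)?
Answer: (28 - sqrt(7))**2 ≈ 642.84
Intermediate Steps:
D = -1 (D = 15*(-1/15) = -1)
n = sqrt(7) (n = sqrt(-1 + 8) = sqrt(7) ≈ 2.6458)
p = -28 + sqrt(7) (p = (12 + (-9 + 17)*(-15 + 10)) + sqrt(7) = (12 + 8*(-5)) + sqrt(7) = (12 - 40) + sqrt(7) = -28 + sqrt(7) ≈ -25.354)
p**2 = (-28 + sqrt(7))**2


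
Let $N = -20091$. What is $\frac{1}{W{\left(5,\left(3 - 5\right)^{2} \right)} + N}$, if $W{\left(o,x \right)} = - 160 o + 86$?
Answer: $- \frac{1}{20805} \approx -4.8065 \cdot 10^{-5}$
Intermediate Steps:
$W{\left(o,x \right)} = 86 - 160 o$
$\frac{1}{W{\left(5,\left(3 - 5\right)^{2} \right)} + N} = \frac{1}{\left(86 - 800\right) - 20091} = \frac{1}{-714 - 20091} = \frac{1}{-20805} = - \frac{1}{20805}$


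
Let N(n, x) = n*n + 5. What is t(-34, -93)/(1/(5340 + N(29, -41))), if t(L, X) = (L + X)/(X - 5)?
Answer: 392811/49 ≈ 8016.5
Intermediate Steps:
N(n, x) = 5 + n**2 (N(n, x) = n**2 + 5 = 5 + n**2)
t(L, X) = (L + X)/(-5 + X)
t(-34, -93)/(1/(5340 + N(29, -41))) = ((-34 - 93)/(-5 - 93))/(1/(5340 + (5 + 29**2))) = (-127/(-98))/(1/(5340 + (5 + 841))) = (-1/98*(-127))/(1/(5340 + 846)) = 127/(98*(1/6186)) = (127/98)*6186 = 392811/49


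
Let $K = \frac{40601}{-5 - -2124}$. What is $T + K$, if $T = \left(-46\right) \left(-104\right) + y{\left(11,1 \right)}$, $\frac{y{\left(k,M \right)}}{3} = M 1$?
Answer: $\frac{10184254}{2119} \approx 4806.2$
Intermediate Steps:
$y{\left(k,M \right)} = 3 M$ ($y{\left(k,M \right)} = 3 M 1 = 3 M$)
$K = \frac{40601}{2119}$ ($K = \frac{40601}{-5 + 2124} = \frac{40601}{2119} \approx 19.16$)
$T = 4787$ ($T = \left(-46\right) \left(-104\right) + 3 \cdot 1 = 4784 + 3 = 4787$)
$T + K = 4787 + \frac{40601}{2119} = \frac{10184254}{2119}$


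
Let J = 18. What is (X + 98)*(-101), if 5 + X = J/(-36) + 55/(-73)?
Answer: -1352895/146 ≈ -9266.4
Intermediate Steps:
X = -913/146 (X = -5 + (18/(-36) + 55/(-73)) = -5 + (18*(-1/36) + 55*(-1/73)) = -5 + (-1/2 - 55/73) = -5 - 183/146 = -913/146 ≈ -6.2534)
(X + 98)*(-101) = (-913/146 + 98)*(-101) = (13395/146)*(-101) = -1352895/146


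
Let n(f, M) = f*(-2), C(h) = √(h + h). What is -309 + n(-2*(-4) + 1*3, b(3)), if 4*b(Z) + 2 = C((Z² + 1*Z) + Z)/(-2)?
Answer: -331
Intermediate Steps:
C(h) = √2*√h (C(h) = √(2*h) = √2*√h)
b(Z) = -½ - √2*√(Z² + 2*Z)/8 (b(Z) = -½ + ((√2*√((Z² + 1*Z) + Z))/(-2))/4 = -½ + ((√2*√((Z² + Z) + Z))*(-½))/4 = -½ + ((√2*√((Z + Z²) + Z))*(-½))/4 = -½ + ((√2*√(Z² + 2*Z))*(-½))/4 = -½ + (-√2*√(Z² + 2*Z)/2)/4 = -½ - √2*√(Z² + 2*Z)/8)
n(f, M) = -2*f
-309 + n(-2*(-4) + 1*3, b(3)) = -309 - 2*(-2*(-4) + 1*3) = -309 - 2*(8 + 3) = -309 - 2*11 = -309 - 22 = -331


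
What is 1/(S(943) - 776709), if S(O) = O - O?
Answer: -1/776709 ≈ -1.2875e-6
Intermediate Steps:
S(O) = 0
1/(S(943) - 776709) = 1/(0 - 776709) = 1/(-776709) = -1/776709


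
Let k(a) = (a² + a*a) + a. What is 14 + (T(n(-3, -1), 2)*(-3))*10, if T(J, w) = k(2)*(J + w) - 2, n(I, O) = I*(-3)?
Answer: -3226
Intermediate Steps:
k(a) = a + 2*a² (k(a) = (a² + a²) + a = 2*a² + a = a + 2*a²)
n(I, O) = -3*I
T(J, w) = -2 + 10*J + 10*w (T(J, w) = (2*(1 + 2*2))*(J + w) - 2 = (2*(1 + 4))*(J + w) - 2 = (2*5)*(J + w) - 2 = 10*(J + w) - 2 = (10*J + 10*w) - 2 = -2 + 10*J + 10*w)
14 + (T(n(-3, -1), 2)*(-3))*10 = 14 + ((-2 + 10*(-3*(-3)) + 10*2)*(-3))*10 = 14 + ((-2 + 10*9 + 20)*(-3))*10 = 14 + ((-2 + 90 + 20)*(-3))*10 = 14 + (108*(-3))*10 = 14 - 324*10 = 14 - 3240 = -3226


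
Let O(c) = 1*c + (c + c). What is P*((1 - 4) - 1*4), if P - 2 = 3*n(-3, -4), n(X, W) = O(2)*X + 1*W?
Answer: 448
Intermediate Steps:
O(c) = 3*c (O(c) = c + 2*c = 3*c)
n(X, W) = W + 6*X (n(X, W) = (3*2)*X + 1*W = 6*X + W = W + 6*X)
P = -64 (P = 2 + 3*(-4 + 6*(-3)) = 2 + 3*(-4 - 18) = 2 + 3*(-22) = 2 - 66 = -64)
P*((1 - 4) - 1*4) = -64*((1 - 4) - 1*4) = -64*(-3 - 4) = -64*(-7) = 448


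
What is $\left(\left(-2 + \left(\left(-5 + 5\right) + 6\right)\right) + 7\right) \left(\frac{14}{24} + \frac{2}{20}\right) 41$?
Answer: $\frac{18491}{60} \approx 308.18$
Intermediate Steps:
$\left(\left(-2 + \left(\left(-5 + 5\right) + 6\right)\right) + 7\right) \left(\frac{14}{24} + \frac{2}{20}\right) 41 = \left(\left(-2 + \left(0 + 6\right)\right) + 7\right) \left(14 \cdot \frac{1}{24} + 2 \cdot \frac{1}{20}\right) 41 = \left(\left(-2 + 6\right) + 7\right) \left(\frac{7}{12} + \frac{1}{10}\right) 41 = \left(4 + 7\right) \frac{41}{60} \cdot 41 = 11 \cdot \frac{41}{60} \cdot 41 = \frac{451}{60} \cdot 41 = \frac{18491}{60}$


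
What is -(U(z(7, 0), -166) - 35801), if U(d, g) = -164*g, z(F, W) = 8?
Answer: 8577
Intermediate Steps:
-(U(z(7, 0), -166) - 35801) = -(-164*(-166) - 35801) = -(27224 - 35801) = -1*(-8577) = 8577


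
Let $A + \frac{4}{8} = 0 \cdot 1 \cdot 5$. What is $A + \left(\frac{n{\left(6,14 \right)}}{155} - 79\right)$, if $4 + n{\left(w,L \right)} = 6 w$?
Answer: $- \frac{24581}{310} \approx -79.294$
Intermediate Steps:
$n{\left(w,L \right)} = -4 + 6 w$
$A = - \frac{1}{2}$ ($A = - \frac{1}{2} + 0 \cdot 1 \cdot 5 = - \frac{1}{2} + 0 \cdot 5 = - \frac{1}{2} + 0 = - \frac{1}{2} \approx -0.5$)
$A + \left(\frac{n{\left(6,14 \right)}}{155} - 79\right) = - \frac{1}{2} - \left(79 - \frac{-4 + 6 \cdot 6}{155}\right) = - \frac{1}{2} - \left(79 - \left(-4 + 36\right) \frac{1}{155}\right) = - \frac{1}{2} + \left(32 \cdot \frac{1}{155} - 79\right) = - \frac{1}{2} + \left(\frac{32}{155} - 79\right) = - \frac{1}{2} - \frac{12213}{155} = - \frac{24581}{310}$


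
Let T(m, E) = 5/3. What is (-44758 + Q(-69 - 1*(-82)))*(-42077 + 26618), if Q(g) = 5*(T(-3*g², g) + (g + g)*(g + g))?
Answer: 639533677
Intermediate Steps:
T(m, E) = 5/3 (T(m, E) = 5*(⅓) = 5/3)
Q(g) = 25/3 + 20*g² (Q(g) = 5*(5/3 + (g + g)*(g + g)) = 5*(5/3 + (2*g)*(2*g)) = 5*(5/3 + 4*g²) = 25/3 + 20*g²)
(-44758 + Q(-69 - 1*(-82)))*(-42077 + 26618) = (-44758 + (25/3 + 20*(-69 - 1*(-82))²))*(-42077 + 26618) = (-44758 + (25/3 + 20*(-69 + 82)²))*(-15459) = (-44758 + (25/3 + 20*13²))*(-15459) = (-44758 + (25/3 + 20*169))*(-15459) = (-44758 + (25/3 + 3380))*(-15459) = (-44758 + 10165/3)*(-15459) = -124109/3*(-15459) = 639533677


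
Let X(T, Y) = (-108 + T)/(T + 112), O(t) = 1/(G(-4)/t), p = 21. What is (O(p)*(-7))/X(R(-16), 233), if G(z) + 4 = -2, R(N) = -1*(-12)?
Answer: -1519/48 ≈ -31.646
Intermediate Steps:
R(N) = 12
G(z) = -6 (G(z) = -4 - 2 = -6)
O(t) = -t/6 (O(t) = 1/(-6/t) = -t/6)
X(T, Y) = (-108 + T)/(112 + T)
(O(p)*(-7))/X(R(-16), 233) = (-1/6*21*(-7))/(((-108 + 12)/(112 + 12))) = (-7/2*(-7))/((-96/124)) = 49/(2*(((1/124)*(-96)))) = 49/(2*(-24/31)) = (49/2)*(-31/24) = -1519/48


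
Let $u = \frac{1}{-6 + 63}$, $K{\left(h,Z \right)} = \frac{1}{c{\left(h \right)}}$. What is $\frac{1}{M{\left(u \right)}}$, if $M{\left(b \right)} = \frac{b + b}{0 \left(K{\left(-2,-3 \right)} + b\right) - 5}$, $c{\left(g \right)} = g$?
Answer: $- \frac{285}{2} \approx -142.5$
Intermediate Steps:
$K{\left(h,Z \right)} = \frac{1}{h}$
$u = \frac{1}{57} \approx 0.017544$
$M{\left(b \right)} = - \frac{2 b}{5}$ ($M{\left(b \right)} = \frac{b + b}{0 \left(\frac{1}{-2} + b\right) - 5} = \frac{2 b}{0 \left(- \frac{1}{2} + b\right) - 5} = \frac{2 b}{0 - 5} = \frac{2 b}{-5} = 2 b \left(- \frac{1}{5}\right) = - \frac{2 b}{5}$)
$\frac{1}{M{\left(u \right)}} = \frac{1}{\left(- \frac{2}{5}\right) \frac{1}{57}} = \frac{1}{- \frac{2}{285}} = - \frac{285}{2}$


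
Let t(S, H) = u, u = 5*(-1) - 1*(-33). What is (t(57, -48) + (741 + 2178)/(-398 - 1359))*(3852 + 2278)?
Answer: 40525430/251 ≈ 1.6146e+5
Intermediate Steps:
u = 28 (u = -5 + 33 = 28)
t(S, H) = 28
(t(57, -48) + (741 + 2178)/(-398 - 1359))*(3852 + 2278) = (28 + (741 + 2178)/(-398 - 1359))*(3852 + 2278) = (28 + 2919/(-1757))*6130 = (28 + 2919*(-1/1757))*6130 = (28 - 417/251)*6130 = (6611/251)*6130 = 40525430/251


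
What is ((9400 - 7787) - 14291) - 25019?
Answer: -37697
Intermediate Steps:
((9400 - 7787) - 14291) - 25019 = (1613 - 14291) - 25019 = -12678 - 25019 = -37697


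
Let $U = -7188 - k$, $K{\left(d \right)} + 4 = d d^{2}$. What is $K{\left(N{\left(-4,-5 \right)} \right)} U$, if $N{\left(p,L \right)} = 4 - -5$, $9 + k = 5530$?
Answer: $-9214025$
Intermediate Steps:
$k = 5521$ ($k = -9 + 5530 = 5521$)
$N{\left(p,L \right)} = 9$ ($N{\left(p,L \right)} = 4 + 5 = 9$)
$K{\left(d \right)} = -4 + d^{3}$ ($K{\left(d \right)} = -4 + d d^{2} = -4 + d^{3}$)
$U = -12709$ ($U = -7188 - 5521 = -12709$)
$K{\left(N{\left(-4,-5 \right)} \right)} U = \left(-4 + 9^{3}\right) \left(-12709\right) = \left(-4 + 729\right) \left(-12709\right) = 725 \left(-12709\right) = -9214025$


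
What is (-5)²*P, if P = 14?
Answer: 350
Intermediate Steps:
(-5)²*P = (-5)²*14 = 25*14 = 350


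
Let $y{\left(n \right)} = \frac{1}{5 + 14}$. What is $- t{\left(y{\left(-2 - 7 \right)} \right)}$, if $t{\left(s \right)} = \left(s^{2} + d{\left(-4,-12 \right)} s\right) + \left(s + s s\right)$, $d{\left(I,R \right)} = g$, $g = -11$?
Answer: $\frac{188}{361} \approx 0.52078$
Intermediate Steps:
$d{\left(I,R \right)} = -11$
$y{\left(n \right)} = \frac{1}{19}$
$t{\left(s \right)} = - 10 s + 2 s^{2}$ ($t{\left(s \right)} = \left(s^{2} - 11 s\right) + \left(s + s s\right) = \left(s^{2} - 11 s\right) + \left(s + s^{2}\right) = - 10 s + 2 s^{2}$)
$- t{\left(y{\left(-2 - 7 \right)} \right)} = - \frac{2 \left(-5 + \frac{1}{19}\right)}{19} = - \frac{2 \left(-94\right)}{19 \cdot 19} = \left(-1\right) \left(- \frac{188}{361}\right) = \frac{188}{361}$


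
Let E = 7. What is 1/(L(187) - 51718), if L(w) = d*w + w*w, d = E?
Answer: -1/15440 ≈ -6.4767e-5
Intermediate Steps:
d = 7
L(w) = w² + 7*w (L(w) = 7*w + w*w = 7*w + w² = w² + 7*w)
1/(L(187) - 51718) = 1/(187*(7 + 187) - 51718) = 1/(187*194 - 51718) = 1/(36278 - 51718) = 1/(-15440) = -1/15440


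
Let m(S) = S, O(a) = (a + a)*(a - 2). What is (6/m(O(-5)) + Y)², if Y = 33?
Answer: 1340964/1225 ≈ 1094.7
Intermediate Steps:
O(a) = 2*a*(-2 + a) (O(a) = (2*a)*(-2 + a) = 2*a*(-2 + a))
(6/m(O(-5)) + Y)² = (6/((2*(-5)*(-2 - 5))) + 33)² = (6/((2*(-5)*(-7))) + 33)² = (6/70 + 33)² = (6*(1/70) + 33)² = (3/35 + 33)² = (1158/35)² = 1340964/1225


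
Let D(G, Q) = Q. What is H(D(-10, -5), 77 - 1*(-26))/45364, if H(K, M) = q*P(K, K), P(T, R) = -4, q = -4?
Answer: 4/11341 ≈ 0.00035270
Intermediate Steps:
H(K, M) = 16 (H(K, M) = -4*(-4) = 16)
H(D(-10, -5), 77 - 1*(-26))/45364 = 16/45364 = 16*(1/45364) = 4/11341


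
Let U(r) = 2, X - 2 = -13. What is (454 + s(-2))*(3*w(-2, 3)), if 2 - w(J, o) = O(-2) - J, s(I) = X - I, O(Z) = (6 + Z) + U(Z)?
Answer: -8010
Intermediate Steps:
X = -11 (X = 2 - 13 = -11)
O(Z) = 8 + Z (O(Z) = (6 + Z) + 2 = 8 + Z)
s(I) = -11 - I
w(J, o) = -4 + J (w(J, o) = 2 - ((8 - 2) - J) = 2 - (6 - J) = 2 + (-6 + J) = -4 + J)
(454 + s(-2))*(3*w(-2, 3)) = (454 + (-11 - 1*(-2)))*(3*(-4 - 2)) = (454 + (-11 + 2))*(3*(-6)) = (454 - 9)*(-18) = 445*(-18) = -8010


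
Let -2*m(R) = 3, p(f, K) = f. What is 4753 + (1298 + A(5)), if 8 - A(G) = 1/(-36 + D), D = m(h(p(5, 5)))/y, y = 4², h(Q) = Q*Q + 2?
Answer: 6998177/1155 ≈ 6059.0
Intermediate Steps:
h(Q) = 2 + Q² (h(Q) = Q² + 2 = 2 + Q²)
m(R) = -3/2 (m(R) = -½*3 = -3/2)
y = 16
D = -3/32 (D = -3/2/16 = -3/2*1/16 = -3/32 ≈ -0.093750)
A(G) = 9272/1155 (A(G) = 8 - 1/(-36 - 3/32) = 8 - 1/(-1155/32) = 8 - 1*(-32/1155) = 8 + 32/1155 = 9272/1155)
4753 + (1298 + A(5)) = 4753 + (1298 + 9272/1155) = 4753 + 1508462/1155 = 6998177/1155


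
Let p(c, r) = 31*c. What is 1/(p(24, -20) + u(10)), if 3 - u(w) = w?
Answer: 1/737 ≈ 0.0013569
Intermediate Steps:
u(w) = 3 - w
1/(p(24, -20) + u(10)) = 1/(31*24 + (3 - 1*10)) = 1/(744 + (3 - 10)) = 1/(744 - 7) = 1/737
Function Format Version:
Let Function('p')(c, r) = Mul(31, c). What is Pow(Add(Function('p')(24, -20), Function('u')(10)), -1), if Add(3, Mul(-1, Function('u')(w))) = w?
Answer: Rational(1, 737) ≈ 0.0013569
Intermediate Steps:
Function('u')(w) = Add(3, Mul(-1, w))
Pow(Add(Function('p')(24, -20), Function('u')(10)), -1) = Pow(Add(Mul(31, 24), Add(3, Mul(-1, 10))), -1) = Pow(Add(744, Add(3, -10)), -1) = Pow(Add(744, -7), -1) = Pow(737, -1) = Rational(1, 737)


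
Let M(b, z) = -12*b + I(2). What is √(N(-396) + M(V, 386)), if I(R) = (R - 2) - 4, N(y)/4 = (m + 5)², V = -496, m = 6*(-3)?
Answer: 12*√46 ≈ 81.388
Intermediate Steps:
m = -18
N(y) = 676 (N(y) = 4*(-18 + 5)² = 4*(-13)² = 4*169 = 676)
I(R) = -6 + R (I(R) = (-2 + R) - 4 = -6 + R)
M(b, z) = -4 - 12*b (M(b, z) = -12*b + (-6 + 2) = -12*b - 4 = -4 - 12*b)
√(N(-396) + M(V, 386)) = √(676 + (-4 - 12*(-496))) = √(676 + (-4 + 5952)) = √(676 + 5948) = √6624 = 12*√46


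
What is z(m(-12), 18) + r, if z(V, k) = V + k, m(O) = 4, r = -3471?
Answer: -3449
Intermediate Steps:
z(m(-12), 18) + r = (4 + 18) - 3471 = 22 - 3471 = -3449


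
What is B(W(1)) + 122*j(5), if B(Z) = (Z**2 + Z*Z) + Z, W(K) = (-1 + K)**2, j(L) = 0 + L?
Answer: 610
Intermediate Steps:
j(L) = L
B(Z) = Z + 2*Z**2 (B(Z) = (Z**2 + Z**2) + Z = 2*Z**2 + Z = Z + 2*Z**2)
B(W(1)) + 122*j(5) = (-1 + 1)**2*(1 + 2*(-1 + 1)**2) + 122*5 = 0**2*(1 + 2*0**2) + 610 = 0*(1 + 2*0) + 610 = 0*(1 + 0) + 610 = 0*1 + 610 = 0 + 610 = 610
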